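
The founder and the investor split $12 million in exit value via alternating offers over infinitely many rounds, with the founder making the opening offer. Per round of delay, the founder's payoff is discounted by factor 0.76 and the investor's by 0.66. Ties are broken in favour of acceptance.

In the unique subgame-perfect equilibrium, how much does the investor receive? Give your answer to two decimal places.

3.81

In a stationary SPE each proposer offers the other exactly their discounted continuation value.
If the founder keeps x when proposing and the investor keeps y when proposing, then x = 12 − 0.66y and y = 12 − 0.76x.
Solving: x = 12(1 − 0.66) / (1 − 0.76·0.66) = 4.08 / 0.4984 ≈ 8.1862.
The investor gets 12 − 8.1862 ≈ 3.8138.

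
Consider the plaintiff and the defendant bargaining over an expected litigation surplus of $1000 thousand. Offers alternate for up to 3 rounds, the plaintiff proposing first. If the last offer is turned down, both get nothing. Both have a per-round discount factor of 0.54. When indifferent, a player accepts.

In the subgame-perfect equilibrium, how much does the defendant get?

248.4

Round 3 (the plaintiff proposes): the defendant will accept anything ≥ 0, so the plaintiff offers 0 and keeps 1000.
Round 2 (the defendant proposes): the plaintiff can get 1000 next round, worth 0.54 × 1000 = 540 now; the defendant offers that and keeps 460.
Round 1 (the plaintiff proposes): the defendant can get 460 next round, worth 0.54 × 460 = 248.4 now, so the plaintiff offers 248.4, keeping 751.6.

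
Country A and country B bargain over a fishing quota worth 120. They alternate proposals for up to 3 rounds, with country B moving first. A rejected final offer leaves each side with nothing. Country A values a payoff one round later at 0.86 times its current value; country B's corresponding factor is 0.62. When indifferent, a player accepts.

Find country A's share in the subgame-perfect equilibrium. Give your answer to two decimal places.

Round 3 (country B proposes): rejection yields 0 for country A; country B offers 0 and keeps 120.
Round 2 (country A proposes): country B can get 120 next round, worth 0.62 × 120 = 74.4 now; country A offers that and keeps 45.6.
Round 1 (country B proposes): country A can get 45.6 next round, worth 0.86 × 45.6 = 39.216 now; country B offers that and keeps 80.784.

39.22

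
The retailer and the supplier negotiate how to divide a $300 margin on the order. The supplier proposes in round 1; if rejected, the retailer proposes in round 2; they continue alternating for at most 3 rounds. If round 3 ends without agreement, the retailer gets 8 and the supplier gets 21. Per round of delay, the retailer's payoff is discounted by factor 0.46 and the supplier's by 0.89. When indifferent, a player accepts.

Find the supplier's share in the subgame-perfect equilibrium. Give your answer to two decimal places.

281.54

Solve by backward induction from round 3.
Round 3 (the supplier proposes): the retailer gets 8 if talks fail, so the supplier offers 8 and keeps 292.
Round 2 (the retailer proposes): the supplier can get 292 next round, worth 0.89 × 292 = 259.88 now; the retailer offers that and keeps 40.12.
Round 1 (the supplier proposes): the retailer can get 40.12 next round, worth 0.46 × 40.12 = 18.4552 now; the supplier offers that and keeps 281.5448.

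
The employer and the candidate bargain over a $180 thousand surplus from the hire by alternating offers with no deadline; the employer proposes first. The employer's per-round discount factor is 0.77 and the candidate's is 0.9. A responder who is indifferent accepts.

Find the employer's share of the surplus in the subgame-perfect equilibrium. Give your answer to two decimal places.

58.63

Let x be the employer's share when the employer proposes and y be the candidate's share when the candidate proposes.
The candidate accepts iff offered ≥ 0.9·y, so x = 180 − 0.9y. Symmetrically y = 180 − 0.77x.
Substituting: x = 180 − 0.9(180 − 0.77x), giving x(1 − 0.77·0.9) = 180(1 − 0.9).
So x = 180 × 0.1 / 0.307 ≈ 58.6319, and the candidate receives 180 − x ≈ 121.3681.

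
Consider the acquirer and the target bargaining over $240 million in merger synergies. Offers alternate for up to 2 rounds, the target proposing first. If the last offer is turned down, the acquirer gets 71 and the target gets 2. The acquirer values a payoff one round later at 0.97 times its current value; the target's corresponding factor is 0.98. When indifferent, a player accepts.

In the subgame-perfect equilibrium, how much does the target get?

9.14

Round 2 (the acquirer proposes): the target gets 2 if talks fail, so the acquirer offers 2 and keeps 238.
Round 1 (the target proposes): the acquirer can get 238 next round, worth 0.97 × 238 = 230.86 now; the target offers that and keeps 9.14.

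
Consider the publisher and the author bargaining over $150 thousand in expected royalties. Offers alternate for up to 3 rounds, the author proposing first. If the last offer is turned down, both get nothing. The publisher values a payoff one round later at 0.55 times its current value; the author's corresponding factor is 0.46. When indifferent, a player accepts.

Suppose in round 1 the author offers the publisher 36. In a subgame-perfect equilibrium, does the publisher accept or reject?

Reject

Work out the publisher's continuation value if the offer is rejected.
Round 3 (the author proposes): rejection yields 0 for the publisher; the author offers 0 and keeps 150.
Round 2 (the publisher proposes): the author can get 150 next round, worth 0.46 × 150 = 69 now, so the publisher offers 69, keeping 81.
So by rejecting in round 1, the publisher gets 81 next round, worth 0.55 × 81 = 44.55 now.
Offer 36 < 44.55, so the publisher rejects.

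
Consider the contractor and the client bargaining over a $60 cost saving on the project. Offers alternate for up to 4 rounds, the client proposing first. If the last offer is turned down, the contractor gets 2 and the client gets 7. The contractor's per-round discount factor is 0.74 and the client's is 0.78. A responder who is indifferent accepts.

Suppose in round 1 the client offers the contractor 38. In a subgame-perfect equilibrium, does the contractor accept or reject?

Accept

Round 4 (the contractor proposes): the client gets 7 if talks fail, so the contractor offers 7 and keeps 53.
Round 3 (the client proposes): the contractor can get 53 next round, worth 0.74 × 53 = 39.22 now; the client offers that and keeps 20.78.
Round 2 (the contractor proposes): the client can get 20.78 next round, worth 0.78 × 20.78 = 16.2084 now; the contractor offers that and keeps 43.7916.
So by rejecting in round 1, the contractor gets 43.7916 next round, worth 0.74 × 43.7916 = 32.405784 now.
Offer 38 ≥ 32.405784, so the contractor accepts.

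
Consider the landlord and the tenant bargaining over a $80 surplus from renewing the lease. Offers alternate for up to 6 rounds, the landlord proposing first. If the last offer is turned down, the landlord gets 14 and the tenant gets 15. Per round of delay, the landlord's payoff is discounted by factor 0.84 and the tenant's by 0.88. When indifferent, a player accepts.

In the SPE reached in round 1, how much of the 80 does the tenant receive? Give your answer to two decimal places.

Round 6 (the tenant proposes): the landlord gets 14 if talks fail, so the tenant offers 14 and keeps 66.
Round 5 (the landlord proposes): the tenant can get 66 next round, worth 0.88 × 66 = 58.08 now, so the landlord offers 58.08, keeping 21.92.
Round 4 (the tenant proposes): the landlord can get 21.92 next round, worth 0.84 × 21.92 = 18.4128 now; the tenant offers that and keeps 61.5872.
Round 3 (the landlord proposes): the tenant can get 61.5872 next round, worth 0.88 × 61.5872 = 54.196736 now, so the landlord offers 54.196736, keeping 25.803264.
Round 2 (the tenant proposes): the landlord can get 25.803264 next round, worth 0.84 × 25.803264 = 21.67474176 now, so the tenant offers 21.67474176, keeping 58.32525824.
Round 1 (the landlord proposes): the tenant can get 58.32525824 next round, worth 0.88 × 58.32525824 = 51.3262272512 now; the landlord offers that and keeps 28.6737727488.

51.33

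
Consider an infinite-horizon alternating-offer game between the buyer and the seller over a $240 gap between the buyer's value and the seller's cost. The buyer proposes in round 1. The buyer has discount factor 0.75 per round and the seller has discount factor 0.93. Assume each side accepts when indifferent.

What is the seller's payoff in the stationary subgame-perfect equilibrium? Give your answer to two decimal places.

184.46

When the buyer proposes, the seller accepts any offer worth at least 0.93 times what the seller would get by proposing next round; and vice versa.
This gives x = 240 − 0.93y and y = 240 − 0.75x, where x and y are each side's share when it proposes.
Hence (1 − 0.93·0.75)x = 240(1 − 0.93), i.e. 0.3025·x = 16.8.
x ≈ 55.5372; the seller's share is 240 − x ≈ 184.4628.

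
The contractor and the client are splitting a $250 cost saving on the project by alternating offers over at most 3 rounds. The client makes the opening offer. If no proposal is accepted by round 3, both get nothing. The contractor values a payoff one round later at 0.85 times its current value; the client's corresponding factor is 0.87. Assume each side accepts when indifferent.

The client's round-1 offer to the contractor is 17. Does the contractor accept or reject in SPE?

Round 3 (the client proposes): rejection yields 0 for the contractor; the client offers 0 and keeps 250.
Round 2 (the contractor proposes): the client can get 250 next round, worth 0.87 × 250 = 217.5 now; the contractor offers that and keeps 32.5.
So by rejecting in round 1, the contractor gets 32.5 next round, worth 0.85 × 32.5 = 27.625 now.
Offer 17 < 27.625, so the contractor rejects.

Reject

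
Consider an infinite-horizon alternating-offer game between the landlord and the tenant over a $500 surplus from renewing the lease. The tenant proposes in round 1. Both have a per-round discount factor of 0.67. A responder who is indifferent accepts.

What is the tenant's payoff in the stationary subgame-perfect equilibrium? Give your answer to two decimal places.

Let x be the tenant's share when the tenant proposes and y be the landlord's share when the landlord proposes.
The landlord accepts iff offered ≥ 0.67·y, so x = 500 − 0.67y. Symmetrically y = 500 − 0.67x.
Substituting: x = 500 − 0.67(500 − 0.67x), giving x(1 − 0.67·0.67) = 500(1 − 0.67).
So x = 500 × 0.33 / 0.5511 ≈ 299.4012, and the landlord receives 500 − x ≈ 200.5988.

299.40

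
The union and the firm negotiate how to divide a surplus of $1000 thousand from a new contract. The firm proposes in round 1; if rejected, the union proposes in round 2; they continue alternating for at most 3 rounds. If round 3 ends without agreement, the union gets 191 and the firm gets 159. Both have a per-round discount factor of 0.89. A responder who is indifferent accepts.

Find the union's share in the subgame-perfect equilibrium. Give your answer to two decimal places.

Round 3 (the firm proposes): the union gets 191 if talks fail, so the firm offers 191 and keeps 809.
Round 2 (the union proposes): the firm can get 809 next round, worth 0.89 × 809 = 720.01 now. The union offers 720.01 and keeps 1000 − 720.01 = 279.99.
Round 1 (the firm proposes): the union can get 279.99 next round, worth 0.89 × 279.99 = 249.1911 now, so the firm offers 249.1911, keeping 750.8089.

249.19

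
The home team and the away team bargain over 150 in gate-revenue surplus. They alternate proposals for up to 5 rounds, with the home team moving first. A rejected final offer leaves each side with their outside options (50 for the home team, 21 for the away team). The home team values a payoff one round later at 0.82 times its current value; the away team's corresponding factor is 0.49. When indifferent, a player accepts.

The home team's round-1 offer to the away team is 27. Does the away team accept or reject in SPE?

Accept

Round 5 (the home team proposes): the away team gets 21 if talks fail, so the home team offers 21 and keeps 129.
Round 4 (the away team proposes): the home team can get 129 next round, worth 0.82 × 129 = 105.78 now, so the away team offers 105.78, keeping 44.22.
Round 3 (the home team proposes): the away team can get 44.22 next round, worth 0.49 × 44.22 = 21.6678 now. The home team offers 21.6678 and keeps 150 − 21.6678 = 128.3322.
Round 2 (the away team proposes): the home team can get 128.3322 next round, worth 0.82 × 128.3322 = 105.232404 now. The away team offers 105.232404 and keeps 150 − 105.232404 = 44.767596.
So by rejecting in round 1, the away team gets 44.767596 next round, worth 0.49 × 44.767596 = 21.93612204 now.
Offer 27 ≥ 21.93612204, so the away team accepts.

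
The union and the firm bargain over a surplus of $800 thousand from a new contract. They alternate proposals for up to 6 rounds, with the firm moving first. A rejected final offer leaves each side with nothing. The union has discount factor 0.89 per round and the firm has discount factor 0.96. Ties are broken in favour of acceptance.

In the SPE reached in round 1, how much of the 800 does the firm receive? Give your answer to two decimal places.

227.43

Round 6 (the union proposes): rejection yields 0 for the firm; the union offers 0 and keeps 800.
Round 5 (the firm proposes): the union can get 800 next round, worth 0.89 × 800 = 712 now; the firm offers that and keeps 88.
Round 4 (the union proposes): the firm can get 88 next round, worth 0.96 × 88 = 84.48 now, so the union offers 84.48, keeping 715.52.
Round 3 (the firm proposes): the union can get 715.52 next round, worth 0.89 × 715.52 = 636.8128 now. The firm offers 636.8128 and keeps 800 − 636.8128 = 163.1872.
Round 2 (the union proposes): the firm can get 163.1872 next round, worth 0.96 × 163.1872 = 156.659712 now; the union offers that and keeps 643.340288.
Round 1 (the firm proposes): the union can get 643.340288 next round, worth 0.89 × 643.340288 = 572.57285632 now. The firm offers 572.57285632 and keeps 800 − 572.57285632 = 227.42714368.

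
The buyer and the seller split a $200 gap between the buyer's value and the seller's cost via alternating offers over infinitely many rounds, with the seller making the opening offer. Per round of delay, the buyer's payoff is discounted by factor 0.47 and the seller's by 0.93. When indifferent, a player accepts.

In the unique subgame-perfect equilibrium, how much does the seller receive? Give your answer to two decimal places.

In a stationary SPE each proposer offers the other exactly their discounted continuation value.
If the seller keeps x when proposing and the buyer keeps y when proposing, then x = 200 − 0.47y and y = 200 − 0.93x.
Solving: x = 200(1 − 0.47) / (1 − 0.93·0.47) = 106 / 0.5629 ≈ 188.3105.
The buyer gets 200 − 188.3105 ≈ 11.6895.

188.31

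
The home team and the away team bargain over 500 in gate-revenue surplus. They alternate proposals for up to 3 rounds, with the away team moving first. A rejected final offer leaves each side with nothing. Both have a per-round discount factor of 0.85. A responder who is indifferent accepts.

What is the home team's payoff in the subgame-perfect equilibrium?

Round 3 (the away team proposes): the home team will accept anything ≥ 0, so the away team offers 0 and keeps 500.
Round 2 (the home team proposes): the away team can get 500 next round, worth 0.85 × 500 = 425 now. The home team offers 425 and keeps 500 − 425 = 75.
Round 1 (the away team proposes): the home team can get 75 next round, worth 0.85 × 75 = 63.75 now; the away team offers that and keeps 436.25.

63.75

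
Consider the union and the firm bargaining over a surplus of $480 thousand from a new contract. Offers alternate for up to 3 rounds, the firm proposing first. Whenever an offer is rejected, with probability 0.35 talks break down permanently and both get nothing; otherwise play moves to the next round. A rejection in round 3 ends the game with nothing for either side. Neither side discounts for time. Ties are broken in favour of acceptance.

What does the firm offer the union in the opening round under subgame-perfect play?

Round 3 (the firm proposes): the union will accept anything ≥ 0, so the firm offers 0 and keeps 480.
Round 2 (the union proposes): rejecting gives the firm an expected 0.65 × 480 = 312; the union offers that and keeps 168.
Round 1 (the firm proposes): rejecting gives the union an expected 0.65 × 168 = 109.2; the firm offers that and keeps 370.8.

109.2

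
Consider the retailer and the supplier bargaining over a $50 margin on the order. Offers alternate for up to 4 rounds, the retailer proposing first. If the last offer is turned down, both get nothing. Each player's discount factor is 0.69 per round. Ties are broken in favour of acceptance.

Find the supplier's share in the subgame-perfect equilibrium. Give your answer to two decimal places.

27.12

Round 4 (the supplier proposes): the retailer will accept anything ≥ 0, so the supplier offers 0 and keeps 50.
Round 3 (the retailer proposes): the supplier can get 50 next round, worth 0.69 × 50 = 34.5 now; the retailer offers that and keeps 15.5.
Round 2 (the supplier proposes): the retailer can get 15.5 next round, worth 0.69 × 15.5 = 10.695 now; the supplier offers that and keeps 39.305.
Round 1 (the retailer proposes): the supplier can get 39.305 next round, worth 0.69 × 39.305 = 27.12045 now. The retailer offers 27.12045 and keeps 50 − 27.12045 = 22.87955.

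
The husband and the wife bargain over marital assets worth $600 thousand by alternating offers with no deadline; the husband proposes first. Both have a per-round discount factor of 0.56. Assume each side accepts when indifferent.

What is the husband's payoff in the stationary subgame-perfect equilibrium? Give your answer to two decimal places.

In a stationary SPE each proposer offers the other exactly their discounted continuation value.
If the husband keeps x when proposing and the wife keeps y when proposing, then x = 600 − 0.56y and y = 600 − 0.56x.
Solving: x = 600(1 − 0.56) / (1 − 0.56·0.56) = 264 / 0.6864 ≈ 384.6154.
The wife gets 600 − 384.6154 ≈ 215.3846.

384.62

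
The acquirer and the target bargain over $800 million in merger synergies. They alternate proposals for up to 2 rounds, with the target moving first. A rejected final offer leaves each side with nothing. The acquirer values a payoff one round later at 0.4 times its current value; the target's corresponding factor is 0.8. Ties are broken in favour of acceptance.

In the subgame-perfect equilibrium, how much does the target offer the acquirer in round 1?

320

Work backward from the last round.
Round 2 (the acquirer proposes): rejection yields 0 for the target; the acquirer offers 0 and keeps 800.
Round 1 (the target proposes): the acquirer can get 800 next round, worth 0.4 × 800 = 320 now, so the target offers 320, keeping 480.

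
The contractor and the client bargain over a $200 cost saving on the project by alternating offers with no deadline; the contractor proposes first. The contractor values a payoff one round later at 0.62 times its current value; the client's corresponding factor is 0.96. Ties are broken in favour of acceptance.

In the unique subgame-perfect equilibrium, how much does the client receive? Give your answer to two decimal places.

180.24

When the contractor proposes, the client accepts any offer worth at least 0.96 times what the client would get by proposing next round; and vice versa.
This gives x = 200 − 0.96y and y = 200 − 0.62x, where x and y are each side's share when it proposes.
Hence (1 − 0.96·0.62)x = 200(1 − 0.96), i.e. 0.4048·x = 8.
x ≈ 19.7628; the client's share is 200 − x ≈ 180.2372.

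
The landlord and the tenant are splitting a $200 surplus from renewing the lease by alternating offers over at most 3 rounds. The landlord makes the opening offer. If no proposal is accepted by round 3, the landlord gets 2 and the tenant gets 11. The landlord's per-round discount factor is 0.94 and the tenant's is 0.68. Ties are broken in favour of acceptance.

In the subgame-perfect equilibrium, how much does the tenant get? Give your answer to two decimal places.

Work backward from the last round.
Round 3 (the landlord proposes): the tenant gets 11 if talks fail, so the landlord offers 11 and keeps 189.
Round 2 (the tenant proposes): the landlord can get 189 next round, worth 0.94 × 189 = 177.66 now, so the tenant offers 177.66, keeping 22.34.
Round 1 (the landlord proposes): the tenant can get 22.34 next round, worth 0.68 × 22.34 = 15.1912 now, so the landlord offers 15.1912, keeping 184.8088.

15.19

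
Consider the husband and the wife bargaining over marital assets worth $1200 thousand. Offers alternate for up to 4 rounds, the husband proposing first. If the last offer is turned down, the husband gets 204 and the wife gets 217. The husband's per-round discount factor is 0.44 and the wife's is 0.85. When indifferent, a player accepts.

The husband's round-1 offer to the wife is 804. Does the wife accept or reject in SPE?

Round 4 (the wife proposes): the husband gets 204 if talks fail, so the wife offers 204 and keeps 996.
Round 3 (the husband proposes): the wife can get 996 next round, worth 0.85 × 996 = 846.6 now, so the husband offers 846.6, keeping 353.4.
Round 2 (the wife proposes): the husband can get 353.4 next round, worth 0.44 × 353.4 = 155.496 now. The wife offers 155.496 and keeps 1200 − 155.496 = 1044.504.
So by rejecting in round 1, the wife gets 1044.504 next round, worth 0.85 × 1044.504 = 887.8284 now.
Offer 804 < 887.8284, so the wife rejects.

Reject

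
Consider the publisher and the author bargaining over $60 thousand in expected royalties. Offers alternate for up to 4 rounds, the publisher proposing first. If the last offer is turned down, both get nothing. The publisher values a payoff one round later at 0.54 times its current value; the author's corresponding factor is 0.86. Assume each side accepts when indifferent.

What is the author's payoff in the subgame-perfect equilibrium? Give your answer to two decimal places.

Round 4 (the author proposes): rejection yields 0 for the publisher; the author offers 0 and keeps 60.
Round 3 (the publisher proposes): the author can get 60 next round, worth 0.86 × 60 = 51.6 now. The publisher offers 51.6 and keeps 60 − 51.6 = 8.4.
Round 2 (the author proposes): the publisher can get 8.4 next round, worth 0.54 × 8.4 = 4.536 now. The author offers 4.536 and keeps 60 − 4.536 = 55.464.
Round 1 (the publisher proposes): the author can get 55.464 next round, worth 0.86 × 55.464 = 47.69904 now; the publisher offers that and keeps 12.30096.

47.70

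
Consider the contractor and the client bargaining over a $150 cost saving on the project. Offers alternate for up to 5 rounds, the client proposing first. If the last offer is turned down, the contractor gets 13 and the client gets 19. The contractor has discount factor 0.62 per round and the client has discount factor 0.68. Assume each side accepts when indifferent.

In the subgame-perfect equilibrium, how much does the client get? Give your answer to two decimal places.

105.38

By backward induction:
Round 5 (the client proposes): the contractor gets 13 if talks fail, so the client offers 13 and keeps 137.
Round 4 (the contractor proposes): the client can get 137 next round, worth 0.68 × 137 = 93.16 now, so the contractor offers 93.16, keeping 56.84.
Round 3 (the client proposes): the contractor can get 56.84 next round, worth 0.62 × 56.84 = 35.2408 now, so the client offers 35.2408, keeping 114.7592.
Round 2 (the contractor proposes): the client can get 114.7592 next round, worth 0.68 × 114.7592 = 78.036256 now; the contractor offers that and keeps 71.963744.
Round 1 (the client proposes): the contractor can get 71.963744 next round, worth 0.62 × 71.963744 = 44.61752128 now, so the client offers 44.61752128, keeping 105.38247872.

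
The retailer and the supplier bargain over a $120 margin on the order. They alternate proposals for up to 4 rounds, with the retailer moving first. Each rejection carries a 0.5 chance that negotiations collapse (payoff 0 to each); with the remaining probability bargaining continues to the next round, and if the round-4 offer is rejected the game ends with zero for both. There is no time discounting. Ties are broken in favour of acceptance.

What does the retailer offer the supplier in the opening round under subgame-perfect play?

By backward induction:
Round 4 (the supplier proposes): rejection yields 0 for the retailer; the supplier offers 0 and keeps 120.
Round 3 (the retailer proposes): rejecting gives the supplier an expected 0.5 × 120 = 60; the retailer offers that and keeps 60.
Round 2 (the supplier proposes): rejecting gives the retailer an expected 0.5 × 60 = 30, so the supplier offers 30, keeping 90.
Round 1 (the retailer proposes): rejecting gives the supplier an expected 0.5 × 90 = 45. The retailer offers 45 and keeps 120 − 45 = 75.

45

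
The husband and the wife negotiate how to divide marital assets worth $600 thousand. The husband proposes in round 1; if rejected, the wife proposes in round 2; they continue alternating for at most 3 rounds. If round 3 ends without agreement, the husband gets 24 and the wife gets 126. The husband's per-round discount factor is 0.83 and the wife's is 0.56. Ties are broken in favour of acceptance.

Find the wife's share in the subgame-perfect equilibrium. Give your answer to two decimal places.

Round 3 (the husband proposes): the wife gets 126 if talks fail, so the husband offers 126 and keeps 474.
Round 2 (the wife proposes): the husband can get 474 next round, worth 0.83 × 474 = 393.42 now, so the wife offers 393.42, keeping 206.58.
Round 1 (the husband proposes): the wife can get 206.58 next round, worth 0.56 × 206.58 = 115.6848 now; the husband offers that and keeps 484.3152.

115.68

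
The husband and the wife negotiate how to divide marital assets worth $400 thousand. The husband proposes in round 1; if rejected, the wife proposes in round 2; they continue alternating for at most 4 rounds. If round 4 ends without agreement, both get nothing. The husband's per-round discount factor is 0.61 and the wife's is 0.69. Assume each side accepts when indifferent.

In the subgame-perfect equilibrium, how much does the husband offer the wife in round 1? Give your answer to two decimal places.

223.81

By backward induction:
Round 4 (the wife proposes): rejection yields 0 for the husband; the wife offers 0 and keeps 400.
Round 3 (the husband proposes): the wife can get 400 next round, worth 0.69 × 400 = 276 now, so the husband offers 276, keeping 124.
Round 2 (the wife proposes): the husband can get 124 next round, worth 0.61 × 124 = 75.64 now. The wife offers 75.64 and keeps 400 − 75.64 = 324.36.
Round 1 (the husband proposes): the wife can get 324.36 next round, worth 0.69 × 324.36 = 223.8084 now; the husband offers that and keeps 176.1916.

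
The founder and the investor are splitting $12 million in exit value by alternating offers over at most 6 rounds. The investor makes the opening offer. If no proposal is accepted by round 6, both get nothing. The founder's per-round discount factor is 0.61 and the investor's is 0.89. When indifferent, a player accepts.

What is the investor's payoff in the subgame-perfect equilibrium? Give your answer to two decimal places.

Work backward from the last round.
Round 6 (the founder proposes): rejection yields 0 for the investor; the founder offers 0 and keeps 12.
Round 5 (the investor proposes): the founder can get 12 next round, worth 0.61 × 12 = 7.32 now, so the investor offers 7.32, keeping 4.68.
Round 4 (the founder proposes): the investor can get 4.68 next round, worth 0.89 × 4.68 = 4.1652 now; the founder offers that and keeps 7.8348.
Round 3 (the investor proposes): the founder can get 7.8348 next round, worth 0.61 × 7.8348 = 4.779228 now, so the investor offers 4.779228, keeping 7.220772.
Round 2 (the founder proposes): the investor can get 7.220772 next round, worth 0.89 × 7.220772 = 6.42648708 now; the founder offers that and keeps 5.57351292.
Round 1 (the investor proposes): the founder can get 5.57351292 next round, worth 0.61 × 5.57351292 = 3.3998428812 now, so the investor offers 3.3998428812, keeping 8.6001571188.

8.60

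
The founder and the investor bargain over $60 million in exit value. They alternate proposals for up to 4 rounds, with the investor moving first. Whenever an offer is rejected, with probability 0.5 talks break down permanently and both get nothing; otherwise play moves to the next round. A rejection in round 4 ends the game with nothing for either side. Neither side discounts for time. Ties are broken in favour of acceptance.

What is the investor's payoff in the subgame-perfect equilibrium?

37.5

Round 4 (the founder proposes): the investor will accept anything ≥ 0, so the founder offers 0 and keeps 60.
Round 3 (the investor proposes): rejecting gives the founder an expected 0.5 × 60 = 30. The investor offers 30 and keeps 60 − 30 = 30.
Round 2 (the founder proposes): rejecting gives the investor an expected 0.5 × 30 = 15; the founder offers that and keeps 45.
Round 1 (the investor proposes): rejecting gives the founder an expected 0.5 × 45 = 22.5. The investor offers 22.5 and keeps 60 − 22.5 = 37.5.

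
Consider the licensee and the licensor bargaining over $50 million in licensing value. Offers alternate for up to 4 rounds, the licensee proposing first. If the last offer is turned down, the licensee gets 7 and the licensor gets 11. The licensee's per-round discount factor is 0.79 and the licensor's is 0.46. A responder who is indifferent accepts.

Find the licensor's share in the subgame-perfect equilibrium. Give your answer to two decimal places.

12.02

By backward induction:
Round 4 (the licensor proposes): the licensee gets 7 if talks fail, so the licensor offers 7 and keeps 43.
Round 3 (the licensee proposes): the licensor can get 43 next round, worth 0.46 × 43 = 19.78 now. The licensee offers 19.78 and keeps 50 − 19.78 = 30.22.
Round 2 (the licensor proposes): the licensee can get 30.22 next round, worth 0.79 × 30.22 = 23.8738 now. The licensor offers 23.8738 and keeps 50 − 23.8738 = 26.1262.
Round 1 (the licensee proposes): the licensor can get 26.1262 next round, worth 0.46 × 26.1262 = 12.018052 now. The licensee offers 12.018052 and keeps 50 − 12.018052 = 37.981948.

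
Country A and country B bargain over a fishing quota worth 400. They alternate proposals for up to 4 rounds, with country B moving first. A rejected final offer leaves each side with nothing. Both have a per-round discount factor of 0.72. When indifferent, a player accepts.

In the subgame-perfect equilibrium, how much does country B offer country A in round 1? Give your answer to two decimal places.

229.94

Solve by backward induction from round 4.
Round 4 (country A proposes): country B will accept anything ≥ 0, so country A offers 0 and keeps 400.
Round 3 (country B proposes): country A can get 400 next round, worth 0.72 × 400 = 288 now. Country B offers 288 and keeps 400 − 288 = 112.
Round 2 (country A proposes): country B can get 112 next round, worth 0.72 × 112 = 80.64 now; country A offers that and keeps 319.36.
Round 1 (country B proposes): country A can get 319.36 next round, worth 0.72 × 319.36 = 229.9392 now, so country B offers 229.9392, keeping 170.0608.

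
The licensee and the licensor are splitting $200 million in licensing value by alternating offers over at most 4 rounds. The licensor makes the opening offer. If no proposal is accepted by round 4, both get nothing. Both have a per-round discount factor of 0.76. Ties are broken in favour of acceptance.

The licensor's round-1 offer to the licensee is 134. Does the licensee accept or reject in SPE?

Accept

Round 4 (the licensee proposes): the licensor will accept anything ≥ 0, so the licensee offers 0 and keeps 200.
Round 3 (the licensor proposes): the licensee can get 200 next round, worth 0.76 × 200 = 152 now; the licensor offers that and keeps 48.
Round 2 (the licensee proposes): the licensor can get 48 next round, worth 0.76 × 48 = 36.48 now, so the licensee offers 36.48, keeping 163.52.
So by rejecting in round 1, the licensee gets 163.52 next round, worth 0.76 × 163.52 = 124.2752 now.
Offer 134 ≥ 124.2752, so the licensee accepts.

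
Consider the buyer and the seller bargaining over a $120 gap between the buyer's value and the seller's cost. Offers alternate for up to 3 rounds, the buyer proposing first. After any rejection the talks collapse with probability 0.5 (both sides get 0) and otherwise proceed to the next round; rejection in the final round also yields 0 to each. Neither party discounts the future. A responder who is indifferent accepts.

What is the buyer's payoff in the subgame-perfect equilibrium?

Round 3 (the buyer proposes): rejection yields 0 for the seller; the buyer offers 0 and keeps 120.
Round 2 (the seller proposes): rejecting gives the buyer an expected 0.5 × 120 = 60; the seller offers that and keeps 60.
Round 1 (the buyer proposes): rejecting gives the seller an expected 0.5 × 60 = 30, so the buyer offers 30, keeping 90.

90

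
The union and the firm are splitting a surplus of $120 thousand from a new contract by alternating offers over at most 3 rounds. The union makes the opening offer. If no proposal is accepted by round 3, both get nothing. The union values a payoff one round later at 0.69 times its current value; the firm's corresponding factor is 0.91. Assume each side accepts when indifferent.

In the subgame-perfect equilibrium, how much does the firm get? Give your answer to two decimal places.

33.85

Round 3 (the union proposes): the firm will accept anything ≥ 0, so the union offers 0 and keeps 120.
Round 2 (the firm proposes): the union can get 120 next round, worth 0.69 × 120 = 82.8 now, so the firm offers 82.8, keeping 37.2.
Round 1 (the union proposes): the firm can get 37.2 next round, worth 0.91 × 37.2 = 33.852 now; the union offers that and keeps 86.148.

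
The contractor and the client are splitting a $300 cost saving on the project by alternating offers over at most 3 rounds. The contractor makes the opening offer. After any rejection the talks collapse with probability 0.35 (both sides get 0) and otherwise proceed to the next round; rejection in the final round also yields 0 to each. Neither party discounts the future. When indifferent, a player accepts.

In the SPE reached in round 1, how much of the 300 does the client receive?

Round 3 (the contractor proposes): rejection yields 0 for the client; the contractor offers 0 and keeps 300.
Round 2 (the client proposes): rejecting gives the contractor an expected 0.65 × 300 = 195; the client offers that and keeps 105.
Round 1 (the contractor proposes): rejecting gives the client an expected 0.65 × 105 = 68.25; the contractor offers that and keeps 231.75.

68.25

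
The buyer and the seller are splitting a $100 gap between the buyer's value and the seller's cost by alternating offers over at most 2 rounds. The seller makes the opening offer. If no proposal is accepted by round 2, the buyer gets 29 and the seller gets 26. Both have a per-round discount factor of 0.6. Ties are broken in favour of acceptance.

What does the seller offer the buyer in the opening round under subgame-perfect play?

Solve by backward induction from round 2.
Round 2 (the buyer proposes): the seller gets 26 if talks fail, so the buyer offers 26 and keeps 74.
Round 1 (the seller proposes): the buyer can get 74 next round, worth 0.6 × 74 = 44.4 now, so the seller offers 44.4, keeping 55.6.

44.4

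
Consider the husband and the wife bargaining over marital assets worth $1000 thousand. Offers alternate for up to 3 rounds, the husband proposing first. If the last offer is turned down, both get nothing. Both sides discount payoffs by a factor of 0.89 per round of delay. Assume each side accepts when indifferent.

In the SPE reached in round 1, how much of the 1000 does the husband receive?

Round 3 (the husband proposes): rejection yields 0 for the wife; the husband offers 0 and keeps 1000.
Round 2 (the wife proposes): the husband can get 1000 next round, worth 0.89 × 1000 = 890 now; the wife offers that and keeps 110.
Round 1 (the husband proposes): the wife can get 110 next round, worth 0.89 × 110 = 97.9 now; the husband offers that and keeps 902.1.

902.1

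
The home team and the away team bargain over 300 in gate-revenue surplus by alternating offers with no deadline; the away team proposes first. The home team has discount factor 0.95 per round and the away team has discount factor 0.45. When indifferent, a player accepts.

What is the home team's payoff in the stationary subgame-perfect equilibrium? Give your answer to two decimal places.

273.80

When the away team proposes, the home team accepts any offer worth at least 0.95 times what the home team would get by proposing next round; and vice versa.
This gives x = 300 − 0.95y and y = 300 − 0.45x, where x and y are each side's share when it proposes.
Hence (1 − 0.95·0.45)x = 300(1 − 0.95), i.e. 0.5725·x = 15.
x ≈ 26.2009; the home team's share is 300 − x ≈ 273.7991.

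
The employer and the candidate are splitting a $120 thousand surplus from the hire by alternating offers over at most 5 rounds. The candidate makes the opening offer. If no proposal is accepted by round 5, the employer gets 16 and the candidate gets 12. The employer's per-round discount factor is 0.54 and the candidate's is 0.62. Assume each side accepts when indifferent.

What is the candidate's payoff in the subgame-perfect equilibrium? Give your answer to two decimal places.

Work backward from the last round.
Round 5 (the candidate proposes): the employer gets 16 if talks fail, so the candidate offers 16 and keeps 104.
Round 4 (the employer proposes): the candidate can get 104 next round, worth 0.62 × 104 = 64.48 now, so the employer offers 64.48, keeping 55.52.
Round 3 (the candidate proposes): the employer can get 55.52 next round, worth 0.54 × 55.52 = 29.9808 now. The candidate offers 29.9808 and keeps 120 − 29.9808 = 90.0192.
Round 2 (the employer proposes): the candidate can get 90.0192 next round, worth 0.62 × 90.0192 = 55.811904 now, so the employer offers 55.811904, keeping 64.188096.
Round 1 (the candidate proposes): the employer can get 64.188096 next round, worth 0.54 × 64.188096 = 34.66157184 now, so the candidate offers 34.66157184, keeping 85.33842816.

85.34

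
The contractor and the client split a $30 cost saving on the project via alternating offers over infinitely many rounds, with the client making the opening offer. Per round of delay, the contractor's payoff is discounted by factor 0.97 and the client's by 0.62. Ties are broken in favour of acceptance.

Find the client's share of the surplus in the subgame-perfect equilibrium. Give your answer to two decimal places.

2.26

Let x be the client's share when the client proposes and y be the contractor's share when the contractor proposes.
The contractor accepts iff offered ≥ 0.97·y, so x = 30 − 0.97y. Symmetrically y = 30 − 0.62x.
Substituting: x = 30 − 0.97(30 − 0.62x), giving x(1 − 0.62·0.97) = 30(1 − 0.97).
So x = 30 × 0.03 / 0.3986 ≈ 2.2579, and the contractor receives 30 − x ≈ 27.7421.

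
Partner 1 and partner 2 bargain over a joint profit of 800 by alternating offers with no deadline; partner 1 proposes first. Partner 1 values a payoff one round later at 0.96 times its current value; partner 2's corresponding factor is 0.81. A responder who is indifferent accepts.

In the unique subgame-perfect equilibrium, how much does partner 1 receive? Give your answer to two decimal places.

683.45

Let x be partner 1's share when partner 1 proposes and y be partner 2's share when partner 2 proposes.
Partner 2 accepts iff offered ≥ 0.81·y, so x = 800 − 0.81y. Symmetrically y = 800 − 0.96x.
Substituting: x = 800 − 0.81(800 − 0.96x), giving x(1 − 0.96·0.81) = 800(1 − 0.81).
So x = 800 × 0.19 / 0.2224 ≈ 683.4532, and partner 2 receives 800 − x ≈ 116.5468.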